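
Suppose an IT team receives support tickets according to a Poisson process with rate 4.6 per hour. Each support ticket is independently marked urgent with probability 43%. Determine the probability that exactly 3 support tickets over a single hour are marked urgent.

0.1784

Thinning: the support tickets that are marked urgent themselves form a Poisson process with rate 0.43 × 4.6 = 1.978 per hour.
So μ = 1.978.
P(N = 3) = e^(−1.978) · 1.978^3/3! ≈ 0.1784.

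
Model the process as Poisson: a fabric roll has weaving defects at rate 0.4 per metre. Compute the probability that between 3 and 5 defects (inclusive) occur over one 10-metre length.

0.5470

Over the interval, μ = 0.4 × 10 = 4 (a 10-metre length = 10 metres).
P(3 ≤ N ≤ 5) = Σ_{j=3}^{5} e^(−4) · 4^j/j! ≈ 0.5470.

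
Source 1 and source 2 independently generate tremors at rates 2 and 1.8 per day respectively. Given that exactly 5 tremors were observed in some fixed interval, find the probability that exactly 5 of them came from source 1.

Given the total, each event is independently from source 1 with probability p = λ_1/(λ_1+λ_2) = 2/3.8 ≈ 0.5263.
So K ~ Binomial(5, 2/3.8): P(K = 5) = C(5,5) · (2/3.8)^5 · (1.8/3.8)^0 ≈ 0.0404.

0.0404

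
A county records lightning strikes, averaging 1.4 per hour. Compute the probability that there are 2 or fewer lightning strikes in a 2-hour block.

0.4695

Over the interval, μ = 1.4 × 2 = 2.8 (a 2-hour block = 2 hours).
P(N ≤ 2) = Σ_{j=0}^{2} e^(−μ) μ^j/j! ≈ 0.4695.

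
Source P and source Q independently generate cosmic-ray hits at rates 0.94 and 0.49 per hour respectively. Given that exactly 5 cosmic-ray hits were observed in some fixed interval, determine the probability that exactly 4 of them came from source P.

Given the total, each event is independently from source P with probability p = λ_P/(λ_P+λ_Q) = 0.94/1.43 ≈ 0.6573.
So K ~ Binomial(5, 0.94/1.43): P(K = 4) = C(5,4) · (0.94/1.43)^4 · (0.49/1.43)^1 ≈ 0.3199.

0.3199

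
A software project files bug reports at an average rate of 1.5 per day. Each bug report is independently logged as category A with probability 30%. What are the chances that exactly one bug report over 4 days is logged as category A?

0.2975

Thinning: the bug reports that are logged as category A themselves form a Poisson process with rate 0.3 × 1.5 = 0.45 per day.
Over the interval, μ = 0.45 × 4 = 1.8 (4 days).
P(N = 1) = e^(−1.8) · 1.8^1/1! ≈ 0.2975.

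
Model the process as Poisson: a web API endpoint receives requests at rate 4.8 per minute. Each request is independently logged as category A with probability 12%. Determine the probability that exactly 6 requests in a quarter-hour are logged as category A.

0.1022

Thinning: the requests that are logged as category A themselves form a Poisson process with rate 0.12 × 4.8 = 0.576 per minute.
Over the interval, μ = 0.576 × 15 = 8.64 (a quarter-hour = 15 minutes).
P(N = 6) = e^(−8.64) · 8.64^6/6! ≈ 0.1022.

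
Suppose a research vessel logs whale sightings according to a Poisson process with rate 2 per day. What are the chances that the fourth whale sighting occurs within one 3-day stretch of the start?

0.8488

Over the interval, μ = 2 × 3 = 6 (a 3-day stretch = 3 days).
The fourth arrival falls in the interval iff at least 4 events occur there: P(S_4 ≤ t) = P(N ≥ 4) = 1 − P(N ≤ 3) ≈ 0.8488.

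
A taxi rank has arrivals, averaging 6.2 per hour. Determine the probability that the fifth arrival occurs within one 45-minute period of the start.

Over the interval, μ = 6.2 × 0.75 = 4.65 (a 45-minute period = 0.75 hours).
The fifth arrival falls in the interval iff at least 5 events occur there: P(S_5 ≤ t) = P(N ≥ 5) = 1 − P(N ≤ 4) ≈ 0.4961.

0.4961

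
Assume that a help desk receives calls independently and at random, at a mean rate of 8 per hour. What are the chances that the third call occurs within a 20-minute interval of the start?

0.4982

Over the interval, μ = 8 × 1/3 ≈ 2.66667 (a 20-minute interval = 1/3 hours).
The third arrival falls in the interval iff at least 3 events occur there: P(S_3 ≤ t) = P(N ≥ 3) = 1 − P(N ≤ 2) ≈ 0.4982.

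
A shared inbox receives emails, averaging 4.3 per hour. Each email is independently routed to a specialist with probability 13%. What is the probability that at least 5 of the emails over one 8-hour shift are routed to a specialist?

Thinning: the emails that are routed to a specialist themselves form a Poisson process with rate 0.13 × 4.3 = 0.559 per hour.
Over the interval, μ = 0.559 × 8 = 4.472 (an 8-hour shift = 8 hours).
P(N ≥ 5) = 1 − P(N ≤ 4) ≈ 0.4626.

0.4626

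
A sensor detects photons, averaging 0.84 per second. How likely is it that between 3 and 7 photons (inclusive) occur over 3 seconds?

0.4569

Over the interval, μ = 0.84 × 3 = 2.52 (3 seconds).
P(3 ≤ N ≤ 7) = Σ_{j=3}^{7} e^(−2.52) · 2.52^j/j! ≈ 0.4569.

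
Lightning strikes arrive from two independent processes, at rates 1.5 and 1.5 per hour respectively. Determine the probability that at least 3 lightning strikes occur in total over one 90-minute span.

0.8264

Independent Poisson processes superpose: combined rate λ = 1.5 + 1.5 = 3 per hour.
Over the interval, μ = 3 × 1.5 = 4.5 (a 90-minute span = 1.5 hours).
P(N ≥ 3) = 1 − P(N ≤ 2) ≈ 0.8264.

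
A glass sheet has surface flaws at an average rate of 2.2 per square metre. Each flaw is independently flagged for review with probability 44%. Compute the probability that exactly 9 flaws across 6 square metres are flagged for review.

0.0622

Thinning: the flaws that are flagged for review themselves form a Poisson process with rate 0.44 × 2.2 = 0.968 per square metre.
Over the interval, μ = 0.968 × 6 = 5.808 (6 square metres).
P(N = 9) = e^(−5.808) · 5.808^9/9! ≈ 0.0622.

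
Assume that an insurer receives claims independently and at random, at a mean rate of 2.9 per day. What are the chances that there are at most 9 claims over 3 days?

0.6269

Over the interval, μ = 2.9 × 3 = 8.7 (3 days).
P(N ≤ 9) = Σ_{j=0}^{9} e^(−μ) μ^j/j! ≈ 0.6269.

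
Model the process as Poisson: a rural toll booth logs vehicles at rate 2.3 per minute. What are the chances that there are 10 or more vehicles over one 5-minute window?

0.7112

Over the interval, μ = 2.3 × 5 = 11.5 (a 5-minute window = 5 minutes).
P(N ≥ 10) = 1 − P(N ≤ 9) = 1 − Σ_{j=0}^{9} e^(−μ) μ^j/j! ≈ 0.7112.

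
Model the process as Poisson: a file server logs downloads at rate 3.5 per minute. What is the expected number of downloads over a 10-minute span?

E[N] = λt = 3.5 × 10 = 35 (a 10-minute span = 10 minutes).

35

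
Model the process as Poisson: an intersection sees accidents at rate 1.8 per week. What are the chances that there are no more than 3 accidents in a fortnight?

0.5152

Over the interval, μ = 1.8 × 2 = 3.6 (a fortnight = 2 weeks).
P(N ≤ 3) = Σ_{j=0}^{3} e^(−μ) μ^j/j! ≈ 0.5152.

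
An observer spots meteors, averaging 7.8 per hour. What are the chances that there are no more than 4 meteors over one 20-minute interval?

0.8774

Over the interval, μ = 7.8 × 1/3 = 2.6 (a 20-minute interval = 1/3 hours).
P(N ≤ 4) = Σ_{j=0}^{4} e^(−μ) μ^j/j! ≈ 0.8774.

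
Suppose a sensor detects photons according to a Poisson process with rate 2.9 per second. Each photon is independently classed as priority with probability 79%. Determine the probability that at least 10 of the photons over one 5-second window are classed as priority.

Thinning: the photons that are classed as priority themselves form a Poisson process with rate 0.79 × 2.9 = 2.291 per second.
Over the interval, μ = 2.291 × 5 = 11.455 (a 5-second window = 5 seconds).
P(N ≥ 10) = 1 − P(N ≤ 9) ≈ 0.7068.

0.7068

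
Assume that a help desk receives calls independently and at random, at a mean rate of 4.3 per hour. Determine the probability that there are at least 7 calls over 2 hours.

Over the interval, μ = 4.3 × 2 = 8.6 (2 hours).
P(N ≥ 7) = 1 − P(N ≤ 6) = 1 − Σ_{j=0}^{6} e^(−μ) μ^j/j! ≈ 0.7543.

0.7543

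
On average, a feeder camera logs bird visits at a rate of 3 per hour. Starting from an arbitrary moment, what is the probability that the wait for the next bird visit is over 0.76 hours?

0.1023

The wait for the next event is exponential with rate λ = 3 per hour.
P(T > 0.76) = e^(−λt) = e^(−3 × 0.76) = e^(−2.28) ≈ 0.1023.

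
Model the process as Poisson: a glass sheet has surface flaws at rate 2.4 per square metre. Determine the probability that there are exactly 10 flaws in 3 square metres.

0.0770

Over the interval, μ = 2.4 × 3 = 7.2 (3 square metres).
P(N = 10) = e^(−μ) μ^10/10! = e^(−7.2) · 7.2^10/3628800 ≈ 0.0770.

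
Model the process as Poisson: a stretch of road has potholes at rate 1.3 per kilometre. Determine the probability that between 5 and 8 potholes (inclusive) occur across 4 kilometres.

Over the interval, μ = 1.3 × 4 = 5.2 (4 kilometres).
P(5 ≤ N ≤ 8) = Σ_{j=5}^{8} e^(−5.2) · 5.2^j/j! ≈ 0.5119.

0.5119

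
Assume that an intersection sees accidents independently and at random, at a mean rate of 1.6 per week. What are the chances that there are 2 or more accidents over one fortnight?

0.8288

Over the interval, μ = 1.6 × 2 = 3.2 (a fortnight = 2 weeks).
P(N ≥ 2) = 1 − P(N ≤ 1) = 1 − Σ_{j=0}^{1} e^(−μ) μ^j/j! ≈ 0.8288.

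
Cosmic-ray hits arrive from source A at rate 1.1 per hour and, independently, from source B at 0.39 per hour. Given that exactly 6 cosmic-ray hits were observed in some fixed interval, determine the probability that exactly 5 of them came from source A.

0.3444

Given the total, each event is independently from source A with probability p = λ_A/(λ_A+λ_B) = 1.1/1.49 ≈ 0.7383.
So K ~ Binomial(6, 1.1/1.49): P(K = 5) = C(6,5) · (1.1/1.49)^5 · (0.39/1.49)^1 ≈ 0.3444.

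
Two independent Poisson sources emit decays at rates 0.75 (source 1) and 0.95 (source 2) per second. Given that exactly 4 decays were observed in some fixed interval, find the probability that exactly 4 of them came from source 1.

Given the total, each event is independently from source 1 with probability p = λ_1/(λ_1+λ_2) = 0.75/1.7 ≈ 0.4412.
So K ~ Binomial(4, 0.75/1.7): P(K = 4) = C(4,4) · (0.75/1.7)^4 · (0.95/1.7)^0 ≈ 0.0379.

0.0379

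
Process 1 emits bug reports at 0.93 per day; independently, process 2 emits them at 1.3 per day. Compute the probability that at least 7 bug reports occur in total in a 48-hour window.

0.1639

Independent Poisson processes superpose: combined rate λ = 0.93 + 1.3 = 2.23 per day.
Over the interval, μ = 2.23 × 2 = 4.46 (a 48-hour window = 2 days).
P(N ≥ 7) = 1 − P(N ≤ 6) ≈ 0.1639.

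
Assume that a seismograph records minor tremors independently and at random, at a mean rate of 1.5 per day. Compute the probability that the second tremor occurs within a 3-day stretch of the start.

Over the interval, μ = 1.5 × 3 = 4.5 (a 3-day stretch = 3 days).
The second arrival falls in the interval iff at least 2 events occur there: P(S_2 ≤ t) = P(N ≥ 2) = 1 − P(N ≤ 1) ≈ 0.9389.

0.9389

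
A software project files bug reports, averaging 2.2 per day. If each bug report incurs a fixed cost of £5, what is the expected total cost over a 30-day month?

£330

E[N] = 2.2 × 30 = 66 (a 30-day month = 30 days); E[cost] = 66 × £5 = £330.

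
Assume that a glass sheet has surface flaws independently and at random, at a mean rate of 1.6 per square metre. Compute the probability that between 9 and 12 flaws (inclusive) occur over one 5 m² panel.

Over the interval, μ = 1.6 × 5 = 8 (a 5 m² panel = 5 square metres).
P(9 ≤ N ≤ 12) = Σ_{j=9}^{12} e^(−8) · 8^j/j! ≈ 0.3437.

0.3437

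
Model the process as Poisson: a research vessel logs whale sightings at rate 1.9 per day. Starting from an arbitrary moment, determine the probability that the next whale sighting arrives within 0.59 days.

0.6740

Inter-arrival times are exponential with rate λ = 1.9 per day.
P(T ≤ 0.59) = 1 − e^(−λt) = 1 − e^(−1.9 × 0.59) = 1 − e^(−1.121) ≈ 0.6740.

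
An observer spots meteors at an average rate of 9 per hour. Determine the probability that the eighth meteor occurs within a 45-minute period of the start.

0.3641

Over the interval, μ = 9 × 0.75 = 6.75 (a 45-minute period = 0.75 hours).
The eighth arrival falls in the interval iff at least 8 events occur there: P(S_8 ≤ t) = P(N ≥ 8) = 1 − P(N ≤ 7) ≈ 0.3641.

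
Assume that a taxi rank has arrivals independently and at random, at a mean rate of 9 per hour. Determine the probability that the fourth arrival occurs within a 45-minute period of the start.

Over the interval, μ = 9 × 0.75 = 6.75 (a 45-minute period = 0.75 hours).
The fourth arrival falls in the interval iff at least 4 events occur there: P(S_4 ≤ t) = P(N ≥ 4) = 1 − P(N ≤ 3) ≈ 0.9042.

0.9042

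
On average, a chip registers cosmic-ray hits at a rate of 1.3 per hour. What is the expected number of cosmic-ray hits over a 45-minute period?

0.975

E[N] = λt = 1.3 × 0.75 = 0.975 (a 45-minute period = 0.75 hours).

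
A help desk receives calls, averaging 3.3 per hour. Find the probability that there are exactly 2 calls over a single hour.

0.2008

With mean μ = 3.3 per hour,
P(N = 2) = e^(−μ) μ^2/2! = e^(−3.3) · 3.3^2/2 ≈ 0.2008.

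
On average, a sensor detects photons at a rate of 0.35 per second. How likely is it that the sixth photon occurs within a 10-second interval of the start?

0.1424

Over the interval, μ = 0.35 × 10 = 3.5 (a 10-second interval = 10 seconds).
The sixth arrival falls in the interval iff at least 6 events occur there: P(S_6 ≤ t) = P(N ≥ 6) = 1 − P(N ≤ 5) ≈ 0.1424.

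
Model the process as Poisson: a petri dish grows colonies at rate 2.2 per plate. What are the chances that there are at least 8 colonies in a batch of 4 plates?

Over the interval, μ = 2.2 × 4 = 8.8 (a batch of 4 plates = 4 plates).
P(N ≥ 8) = 1 − P(N ≤ 7) = 1 − Σ_{j=0}^{7} e^(−μ) μ^j/j! ≈ 0.6522.

0.6522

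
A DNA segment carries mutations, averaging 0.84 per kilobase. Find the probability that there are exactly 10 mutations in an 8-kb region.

Over the interval, μ = 0.84 × 8 = 6.72 (an 8-kb region = 8 kilobases).
P(N = 10) = e^(−μ) μ^10/10! = e^(−6.72) · 6.72^10/3628800 ≈ 0.0624.

0.0624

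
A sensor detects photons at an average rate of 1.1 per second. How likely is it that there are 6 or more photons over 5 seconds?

0.4711

Over the interval, μ = 1.1 × 5 = 5.5 (5 seconds).
P(N ≥ 6) = 1 − P(N ≤ 5) = 1 − Σ_{j=0}^{5} e^(−μ) μ^j/j! ≈ 0.4711.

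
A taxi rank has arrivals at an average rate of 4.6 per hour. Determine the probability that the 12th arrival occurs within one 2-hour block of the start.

Over the interval, μ = 4.6 × 2 = 9.2 (a 2-hour block = 2 hours).
The 12th arrival falls in the interval iff at least 12 events occur there: P(S_12 ≤ t) = P(N ≥ 12) = 1 − P(N ≤ 11) ≈ 0.2168.

0.2168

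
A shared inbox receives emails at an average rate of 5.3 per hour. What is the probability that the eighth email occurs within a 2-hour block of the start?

0.8290

Over the interval, μ = 5.3 × 2 = 10.6 (a 2-hour block = 2 hours).
The eighth arrival falls in the interval iff at least 8 events occur there: P(S_8 ≤ t) = P(N ≥ 8) = 1 − P(N ≤ 7) ≈ 0.8290.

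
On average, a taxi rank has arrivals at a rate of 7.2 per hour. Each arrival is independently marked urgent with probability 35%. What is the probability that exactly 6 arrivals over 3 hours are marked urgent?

Thinning: the arrivals that are marked urgent themselves form a Poisson process with rate 0.35 × 7.2 = 2.52 per hour.
Over the interval, μ = 2.52 × 3 = 7.56 (3 hours).
P(N = 6) = e^(−7.56) · 7.56^6/6! ≈ 0.1351.

0.1351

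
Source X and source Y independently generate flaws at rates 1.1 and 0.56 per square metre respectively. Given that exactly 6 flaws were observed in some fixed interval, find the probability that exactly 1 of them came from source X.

0.0174

Given the total, each event is independently from source X with probability p = λ_X/(λ_X+λ_Y) = 1.1/1.66 ≈ 0.6627.
So K ~ Binomial(6, 1.1/1.66): P(K = 1) = C(6,1) · (1.1/1.66)^1 · (0.56/1.66)^5 ≈ 0.0174.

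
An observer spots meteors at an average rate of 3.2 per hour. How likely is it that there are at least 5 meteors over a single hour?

0.2194

With mean μ = 3.2 per hour,
P(N ≥ 5) = 1 − P(N ≤ 4) = 1 − Σ_{j=0}^{4} e^(−μ) μ^j/j! ≈ 0.2194.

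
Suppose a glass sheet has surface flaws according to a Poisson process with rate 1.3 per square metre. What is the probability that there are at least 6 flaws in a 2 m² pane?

Over the interval, μ = 1.3 × 2 = 2.6 (a 2 m² pane = 2 square metres).
P(N ≥ 6) = 1 − P(N ≤ 5) = 1 − Σ_{j=0}^{5} e^(−μ) μ^j/j! ≈ 0.0490.

0.0490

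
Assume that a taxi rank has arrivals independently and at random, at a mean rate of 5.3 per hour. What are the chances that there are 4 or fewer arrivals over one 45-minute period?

0.6337

Over the interval, μ = 5.3 × 0.75 = 3.975 (a 45-minute period = 0.75 hours).
P(N ≤ 4) = Σ_{j=0}^{4} e^(−μ) μ^j/j! ≈ 0.6337.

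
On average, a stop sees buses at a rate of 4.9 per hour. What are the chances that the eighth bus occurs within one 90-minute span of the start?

Over the interval, μ = 4.9 × 1.5 = 7.35 (a 90-minute span = 1.5 hours).
The eighth arrival falls in the interval iff at least 8 events occur there: P(S_8 ≤ t) = P(N ≥ 8) = 1 − P(N ≤ 7) ≈ 0.4533.

0.4533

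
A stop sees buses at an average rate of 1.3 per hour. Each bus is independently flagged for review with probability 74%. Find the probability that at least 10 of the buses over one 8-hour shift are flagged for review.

0.2464

Thinning: the buses that are flagged for review themselves form a Poisson process with rate 0.74 × 1.3 = 0.962 per hour.
Over the interval, μ = 0.962 × 8 = 7.696 (an 8-hour shift = 8 hours).
P(N ≥ 10) = 1 − P(N ≤ 9) ≈ 0.2464.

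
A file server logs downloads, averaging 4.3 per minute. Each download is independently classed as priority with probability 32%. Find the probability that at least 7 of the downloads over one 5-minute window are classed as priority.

0.5323

Thinning: the downloads that are classed as priority themselves form a Poisson process with rate 0.32 × 4.3 = 1.376 per minute.
Over the interval, μ = 1.376 × 5 = 6.88 (a 5-minute window = 5 minutes).
P(N ≥ 7) = 1 − P(N ≤ 6) ≈ 0.5323.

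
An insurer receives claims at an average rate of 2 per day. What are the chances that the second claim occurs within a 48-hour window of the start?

0.9084

Over the interval, μ = 2 × 2 = 4 (a 48-hour window = 2 days).
The second arrival falls in the interval iff at least 2 events occur there: P(S_2 ≤ t) = P(N ≥ 2) = 1 − P(N ≤ 1) ≈ 0.9084.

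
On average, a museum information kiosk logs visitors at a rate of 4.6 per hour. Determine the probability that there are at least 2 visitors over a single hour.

0.9437

With mean μ = 4.6 per hour,
P(N ≥ 2) = 1 − P(N ≤ 1) = 1 − Σ_{j=0}^{1} e^(−μ) μ^j/j! ≈ 0.9437.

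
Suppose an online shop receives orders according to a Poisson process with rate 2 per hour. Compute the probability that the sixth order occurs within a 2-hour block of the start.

Over the interval, μ = 2 × 2 = 4 (a 2-hour block = 2 hours).
The sixth arrival falls in the interval iff at least 6 events occur there: P(S_6 ≤ t) = P(N ≥ 6) = 1 − P(N ≤ 5) ≈ 0.2149.

0.2149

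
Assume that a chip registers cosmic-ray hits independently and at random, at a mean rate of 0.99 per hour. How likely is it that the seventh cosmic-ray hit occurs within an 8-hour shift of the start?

Over the interval, μ = 0.99 × 8 = 7.92 (an 8-hour shift = 8 hours).
The seventh arrival falls in the interval iff at least 7 events occur there: P(S_7 ≤ t) = P(N ≥ 7) = 1 − P(N ≤ 6) ≈ 0.6768.

0.6768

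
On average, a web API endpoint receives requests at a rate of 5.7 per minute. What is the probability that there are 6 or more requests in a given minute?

0.5050

With mean μ = 5.7 per minute,
P(N ≥ 6) = 1 − P(N ≤ 5) = 1 − Σ_{j=0}^{5} e^(−μ) μ^j/j! ≈ 0.5050.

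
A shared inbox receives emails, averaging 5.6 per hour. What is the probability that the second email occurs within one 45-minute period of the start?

Over the interval, μ = 5.6 × 0.75 = 4.2 (a 45-minute period = 0.75 hours).
The second arrival falls in the interval iff at least 2 events occur there: P(S_2 ≤ t) = P(N ≥ 2) = 1 − P(N ≤ 1) ≈ 0.9220.

0.9220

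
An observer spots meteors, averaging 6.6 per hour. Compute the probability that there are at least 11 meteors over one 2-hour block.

0.7651

Over the interval, μ = 6.6 × 2 = 13.2 (a 2-hour block = 2 hours).
P(N ≥ 11) = 1 − P(N ≤ 10) = 1 − Σ_{j=0}^{10} e^(−μ) μ^j/j! ≈ 0.7651.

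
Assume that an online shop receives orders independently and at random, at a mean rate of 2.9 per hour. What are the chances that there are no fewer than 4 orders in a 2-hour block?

0.8300

Over the interval, μ = 2.9 × 2 = 5.8 (a 2-hour block = 2 hours).
P(N ≥ 4) = 1 − P(N ≤ 3) = 1 − Σ_{j=0}^{3} e^(−μ) μ^j/j! ≈ 0.8300.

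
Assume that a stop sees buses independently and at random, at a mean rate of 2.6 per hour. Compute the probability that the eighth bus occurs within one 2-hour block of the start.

0.1551

Over the interval, μ = 2.6 × 2 = 5.2 (a 2-hour block = 2 hours).
The eighth arrival falls in the interval iff at least 8 events occur there: P(S_8 ≤ t) = P(N ≥ 8) = 1 − P(N ≤ 7) ≈ 0.1551.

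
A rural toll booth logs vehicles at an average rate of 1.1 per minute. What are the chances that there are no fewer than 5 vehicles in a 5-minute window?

Over the interval, μ = 1.1 × 5 = 5.5 (a 5-minute window = 5 minutes).
P(N ≥ 5) = 1 − P(N ≤ 4) = 1 − Σ_{j=0}^{4} e^(−μ) μ^j/j! ≈ 0.6425.

0.6425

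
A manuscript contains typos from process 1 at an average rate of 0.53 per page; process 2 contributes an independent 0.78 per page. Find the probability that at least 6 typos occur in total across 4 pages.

0.4261

Independent Poisson processes superpose: combined rate λ = 0.53 + 0.78 = 1.31 per page.
Over the interval, μ = 1.31 × 4 = 5.24 (4 pages).
P(N ≥ 6) = 1 − P(N ≤ 5) ≈ 0.4261.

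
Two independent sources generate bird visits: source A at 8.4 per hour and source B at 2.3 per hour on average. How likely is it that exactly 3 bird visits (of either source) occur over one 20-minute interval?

0.2136

Independent Poisson processes superpose: combined rate λ = 8.4 + 2.3 = 10.7 per hour.
Over the interval, μ = 10.7 × 1/3 ≈ 3.56667 (a 20-minute interval = 1/3 hours).
P(N = 3) = e^(−3.56667) · 3.56667^3/3! ≈ 0.2136.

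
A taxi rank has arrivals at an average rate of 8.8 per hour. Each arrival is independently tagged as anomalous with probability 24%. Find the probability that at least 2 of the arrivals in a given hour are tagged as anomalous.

Thinning: the arrivals that are tagged as anomalous themselves form a Poisson process with rate 0.24 × 8.8 = 2.112 per hour.
So μ = 2.112.
P(N ≥ 2) = 1 − P(N ≤ 1) ≈ 0.6235.

0.6235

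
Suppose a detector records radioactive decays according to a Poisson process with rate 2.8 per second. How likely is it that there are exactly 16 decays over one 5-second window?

Over the interval, μ = 2.8 × 5 = 14 (a 5-second window = 5 seconds).
P(N = 16) = e^(−μ) μ^16/16! = e^(−14) · 14^16/20922789888000 ≈ 0.0866.

0.0866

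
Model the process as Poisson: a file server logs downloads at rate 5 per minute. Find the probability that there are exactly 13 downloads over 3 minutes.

Over the interval, μ = 5 × 3 = 15 (3 minutes).
P(N = 13) = e^(−μ) μ^13/13! = e^(−15) · 15^13/6227020800 ≈ 0.0956.

0.0956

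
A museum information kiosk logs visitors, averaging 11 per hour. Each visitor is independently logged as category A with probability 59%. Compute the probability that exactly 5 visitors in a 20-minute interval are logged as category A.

0.0454

Thinning: the visitors that are logged as category A themselves form a Poisson process with rate 0.59 × 11 = 6.49 per hour.
Over the interval, μ = 6.49 × 1/3 ≈ 2.16333 (a 20-minute interval = 1/3 hours).
P(N = 5) = e^(−2.16333) · 2.16333^5/5! ≈ 0.0454.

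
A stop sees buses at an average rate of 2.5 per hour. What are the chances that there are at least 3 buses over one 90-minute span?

0.7229

Over the interval, μ = 2.5 × 1.5 = 3.75 (a 90-minute span = 1.5 hours).
P(N ≥ 3) = 1 − P(N ≤ 2) = 1 − Σ_{j=0}^{2} e^(−μ) μ^j/j! ≈ 0.7229.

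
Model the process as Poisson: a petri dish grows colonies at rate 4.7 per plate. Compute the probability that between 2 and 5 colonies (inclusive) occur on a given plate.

0.6166

With mean μ = 4.7 per plate,
P(2 ≤ N ≤ 5) = Σ_{j=2}^{5} e^(−4.7) · 4.7^j/j! ≈ 0.6166.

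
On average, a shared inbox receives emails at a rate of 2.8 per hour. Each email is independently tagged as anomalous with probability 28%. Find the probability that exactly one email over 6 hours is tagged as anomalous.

0.0426

Thinning: the emails that are tagged as anomalous themselves form a Poisson process with rate 0.28 × 2.8 = 0.784 per hour.
Over the interval, μ = 0.784 × 6 = 4.704 (6 hours).
P(N = 1) = e^(−4.704) · 4.704^1/1! ≈ 0.0426.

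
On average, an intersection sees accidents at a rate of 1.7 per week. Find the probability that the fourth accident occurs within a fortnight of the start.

Over the interval, μ = 1.7 × 2 = 3.4 (a fortnight = 2 weeks).
The fourth arrival falls in the interval iff at least 4 events occur there: P(S_4 ≤ t) = P(N ≥ 4) = 1 − P(N ≤ 3) ≈ 0.4416.

0.4416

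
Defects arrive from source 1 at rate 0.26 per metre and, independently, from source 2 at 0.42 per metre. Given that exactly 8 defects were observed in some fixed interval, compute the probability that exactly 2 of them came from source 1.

Given the total, each event is independently from source 1 with probability p = λ_1/(λ_1+λ_2) = 0.26/0.68 ≈ 0.3824.
So K ~ Binomial(8, 0.26/0.68): P(K = 2) = C(8,2) · (0.26/0.68)^2 · (0.42/0.68)^6 ≈ 0.2273.

0.2273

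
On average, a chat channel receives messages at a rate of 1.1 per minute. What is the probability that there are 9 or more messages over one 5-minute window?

0.1056

Over the interval, μ = 1.1 × 5 = 5.5 (a 5-minute window = 5 minutes).
P(N ≥ 9) = 1 − P(N ≤ 8) = 1 − Σ_{j=0}^{8} e^(−μ) μ^j/j! ≈ 0.1056.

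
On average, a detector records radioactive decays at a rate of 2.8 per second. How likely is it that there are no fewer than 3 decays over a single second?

With mean μ = 2.8 per second,
P(N ≥ 3) = 1 − P(N ≤ 2) = 1 − Σ_{j=0}^{2} e^(−μ) μ^j/j! ≈ 0.5305.

0.5305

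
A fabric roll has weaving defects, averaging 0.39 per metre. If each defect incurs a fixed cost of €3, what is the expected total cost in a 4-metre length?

€4.68

E[N] = 0.39 × 4 = 1.56 (a 4-metre length = 4 metres); E[cost] = 1.56 × €3 = €4.68.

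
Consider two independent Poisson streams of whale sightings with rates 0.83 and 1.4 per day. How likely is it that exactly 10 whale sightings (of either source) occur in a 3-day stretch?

0.0615

Independent Poisson processes superpose: combined rate λ = 0.83 + 1.4 = 2.23 per day.
Over the interval, μ = 2.23 × 3 = 6.69 (a 3-day stretch = 3 days).
P(N = 10) = e^(−6.69) · 6.69^10/10! ≈ 0.0615.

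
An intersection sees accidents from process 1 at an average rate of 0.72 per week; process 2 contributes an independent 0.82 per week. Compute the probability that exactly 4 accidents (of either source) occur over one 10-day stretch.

Independent Poisson processes superpose: combined rate λ = 0.72 + 0.82 = 1.54 per week.
Over the interval, μ = 1.54 × 10/7 = 2.2 (a 10-day stretch = 10/7 weeks).
P(N = 4) = e^(−2.2) · 2.2^4/4! ≈ 0.1082.

0.1082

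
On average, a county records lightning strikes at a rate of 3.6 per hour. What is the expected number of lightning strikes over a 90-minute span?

E[N] = λt = 3.6 × 1.5 = 5.4 (a 90-minute span = 1.5 hours).

5.4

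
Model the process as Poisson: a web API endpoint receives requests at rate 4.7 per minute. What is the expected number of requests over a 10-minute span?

47

E[N] = λt = 4.7 × 10 = 47 (a 10-minute span = 10 minutes).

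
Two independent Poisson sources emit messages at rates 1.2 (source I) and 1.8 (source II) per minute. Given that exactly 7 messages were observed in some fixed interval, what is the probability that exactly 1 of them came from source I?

Given the total, each event is independently from source I with probability p = λ_I/(λ_I+λ_II) = 1.2/3 = 0.4000.
So K ~ Binomial(7, 1.2/3): P(K = 1) = C(7,1) · (1.2/3)^1 · (1.8/3)^6 ≈ 0.1306.

0.1306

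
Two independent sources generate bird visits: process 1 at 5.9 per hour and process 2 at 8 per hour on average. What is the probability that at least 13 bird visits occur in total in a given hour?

Independent Poisson processes superpose: combined rate λ = 5.9 + 8 = 13.9 per hour.
So μ = 13.9.
P(N ≥ 13) = 1 − P(N ≤ 12) ≈ 0.6316.

0.6316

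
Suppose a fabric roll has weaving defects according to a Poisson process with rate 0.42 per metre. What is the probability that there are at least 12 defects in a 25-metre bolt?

0.3613

Over the interval, μ = 0.42 × 25 = 10.5 (a 25-metre bolt = 25 metres).
P(N ≥ 12) = 1 − P(N ≤ 11) = 1 − Σ_{j=0}^{11} e^(−μ) μ^j/j! ≈ 0.3613.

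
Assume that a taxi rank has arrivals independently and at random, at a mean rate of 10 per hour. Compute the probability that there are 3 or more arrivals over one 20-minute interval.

Over the interval, μ = 10 × 1/3 ≈ 3.33333 (a 20-minute interval = 1/3 hours).
P(N ≥ 3) = 1 − P(N ≤ 2) = 1 − Σ_{j=0}^{2} e^(−μ) μ^j/j! ≈ 0.6472.

0.6472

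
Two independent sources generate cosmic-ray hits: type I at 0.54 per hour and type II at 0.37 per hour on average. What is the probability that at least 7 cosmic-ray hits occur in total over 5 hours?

0.1754

Independent Poisson processes superpose: combined rate λ = 0.54 + 0.37 = 0.91 per hour.
Over the interval, μ = 0.91 × 5 = 4.55 (5 hours).
P(N ≥ 7) = 1 − P(N ≤ 6) ≈ 0.1754.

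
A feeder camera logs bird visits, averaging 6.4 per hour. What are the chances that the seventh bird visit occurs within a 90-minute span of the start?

Over the interval, μ = 6.4 × 1.5 = 9.6 (a 90-minute span = 1.5 hours).
The seventh arrival falls in the interval iff at least 7 events occur there: P(S_7 ≤ t) = P(N ≥ 7) = 1 − P(N ≤ 6) ≈ 0.8426.

0.8426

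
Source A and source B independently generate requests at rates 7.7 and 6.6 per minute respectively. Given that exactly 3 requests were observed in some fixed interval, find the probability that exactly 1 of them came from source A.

Given the total, each event is independently from source A with probability p = λ_A/(λ_A+λ_B) = 7.7/14.3 ≈ 0.5385.
So K ~ Binomial(3, 7.7/14.3): P(K = 1) = C(3,1) · (7.7/14.3)^1 · (6.6/14.3)^2 ≈ 0.3441.

0.3441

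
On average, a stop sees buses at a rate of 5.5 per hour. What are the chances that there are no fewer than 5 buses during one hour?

With mean μ = 5.5 per hour,
P(N ≥ 5) = 1 − P(N ≤ 4) = 1 − Σ_{j=0}^{4} e^(−μ) μ^j/j! ≈ 0.6425.

0.6425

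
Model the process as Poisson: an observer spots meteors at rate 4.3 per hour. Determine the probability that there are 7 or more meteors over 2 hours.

Over the interval, μ = 4.3 × 2 = 8.6 (2 hours).
P(N ≥ 7) = 1 − P(N ≤ 6) = 1 − Σ_{j=0}^{6} e^(−μ) μ^j/j! ≈ 0.7543.

0.7543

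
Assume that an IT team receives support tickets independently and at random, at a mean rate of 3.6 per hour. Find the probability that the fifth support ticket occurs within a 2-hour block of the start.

0.8445

Over the interval, μ = 3.6 × 2 = 7.2 (a 2-hour block = 2 hours).
The fifth arrival falls in the interval iff at least 5 events occur there: P(S_5 ≤ t) = P(N ≥ 5) = 1 − P(N ≤ 4) ≈ 0.8445.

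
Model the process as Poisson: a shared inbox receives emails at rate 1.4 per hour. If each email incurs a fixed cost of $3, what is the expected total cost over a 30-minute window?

E[N] = 1.4 × 0.5 = 0.7 (a 30-minute window = 0.5 hours); E[cost] = 0.7 × $3 = $2.1.

$2.1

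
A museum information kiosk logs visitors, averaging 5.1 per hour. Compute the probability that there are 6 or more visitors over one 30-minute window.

0.0454

Over the interval, μ = 5.1 × 0.5 = 2.55 (a 30-minute window = 0.5 hours).
P(N ≥ 6) = 1 − P(N ≤ 5) = 1 − Σ_{j=0}^{5} e^(−μ) μ^j/j! ≈ 0.0454.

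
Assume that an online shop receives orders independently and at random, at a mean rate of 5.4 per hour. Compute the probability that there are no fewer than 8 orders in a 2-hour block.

0.8434

Over the interval, μ = 5.4 × 2 = 10.8 (a 2-hour block = 2 hours).
P(N ≥ 8) = 1 − P(N ≤ 7) = 1 − Σ_{j=0}^{7} e^(−μ) μ^j/j! ≈ 0.8434.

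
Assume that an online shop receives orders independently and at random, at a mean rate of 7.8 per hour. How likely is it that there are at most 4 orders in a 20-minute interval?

0.8774

Over the interval, μ = 7.8 × 1/3 = 2.6 (a 20-minute interval = 1/3 hours).
P(N ≤ 4) = Σ_{j=0}^{4} e^(−μ) μ^j/j! ≈ 0.8774.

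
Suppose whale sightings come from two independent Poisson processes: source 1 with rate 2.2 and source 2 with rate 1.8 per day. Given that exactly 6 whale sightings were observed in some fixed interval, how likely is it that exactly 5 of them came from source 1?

0.1359

Given the total, each event is independently from source 1 with probability p = λ_1/(λ_1+λ_2) = 2.2/4 = 0.5500.
So K ~ Binomial(6, 2.2/4): P(K = 5) = C(6,5) · (2.2/4)^5 · (1.8/4)^1 ≈ 0.1359.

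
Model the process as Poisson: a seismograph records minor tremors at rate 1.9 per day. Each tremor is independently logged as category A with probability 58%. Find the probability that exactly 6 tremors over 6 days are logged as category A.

Thinning: the tremors that are logged as category A themselves form a Poisson process with rate 0.58 × 1.9 = 1.102 per day.
Over the interval, μ = 1.102 × 6 = 6.612 (6 days).
P(N = 6) = e^(−6.612) · 6.612^6/6! ≈ 0.1560.

0.1560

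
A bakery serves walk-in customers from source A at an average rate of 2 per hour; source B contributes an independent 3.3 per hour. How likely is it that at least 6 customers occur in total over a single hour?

Independent Poisson processes superpose: combined rate λ = 2 + 3.3 = 5.3 per hour.
So μ = 5.3.
P(N ≥ 6) = 1 − P(N ≤ 5) ≈ 0.4365.

0.4365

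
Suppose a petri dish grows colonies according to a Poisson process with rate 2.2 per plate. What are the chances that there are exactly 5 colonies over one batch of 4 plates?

Over the interval, μ = 2.2 × 4 = 8.8 (a batch of 4 plates = 4 plates).
P(N = 5) = e^(−μ) μ^5/5! = e^(−8.8) · 8.8^5/120 ≈ 0.0663.

0.0663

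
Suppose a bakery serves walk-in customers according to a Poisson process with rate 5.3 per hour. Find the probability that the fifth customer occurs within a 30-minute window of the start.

0.1297

Over the interval, μ = 5.3 × 0.5 = 2.65 (a 30-minute window = 0.5 hours).
The fifth arrival falls in the interval iff at least 5 events occur there: P(S_5 ≤ t) = P(N ≥ 5) = 1 − P(N ≤ 4) ≈ 0.1297.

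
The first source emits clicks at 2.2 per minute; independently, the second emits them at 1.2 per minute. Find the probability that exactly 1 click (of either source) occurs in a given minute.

Independent Poisson processes superpose: combined rate λ = 2.2 + 1.2 = 3.4 per minute.
So μ = 3.4.
P(N = 1) = e^(−3.4) · 3.4^1/1! ≈ 0.1135.

0.1135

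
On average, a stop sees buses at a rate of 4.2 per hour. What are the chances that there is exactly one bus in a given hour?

0.0630

With mean μ = 4.2 per hour,
P(N = 1) = e^(−μ) μ^1/1! = e^(−4.2) · 4.2^1/1 ≈ 0.0630.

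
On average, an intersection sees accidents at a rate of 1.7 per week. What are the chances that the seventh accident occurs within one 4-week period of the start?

0.5201

Over the interval, μ = 1.7 × 4 = 6.8 (a 4-week period = 4 weeks).
The seventh arrival falls in the interval iff at least 7 events occur there: P(S_7 ≤ t) = P(N ≥ 7) = 1 − P(N ≤ 6) ≈ 0.5201.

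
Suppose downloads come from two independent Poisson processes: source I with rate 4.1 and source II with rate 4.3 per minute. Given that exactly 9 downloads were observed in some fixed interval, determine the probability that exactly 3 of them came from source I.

Given the total, each event is independently from source I with probability p = λ_I/(λ_I+λ_II) = 4.1/8.4 ≈ 0.4881.
So K ~ Binomial(9, 4.1/8.4): P(K = 3) = C(9,3) · (4.1/8.4)^3 · (4.3/8.4)^6 ≈ 0.1758.

0.1758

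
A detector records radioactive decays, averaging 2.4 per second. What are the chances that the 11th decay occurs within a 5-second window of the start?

Over the interval, μ = 2.4 × 5 = 12 (a 5-second window = 5 seconds).
The 11th arrival falls in the interval iff at least 11 events occur there: P(S_11 ≤ t) = P(N ≥ 11) = 1 − P(N ≤ 10) ≈ 0.6528.

0.6528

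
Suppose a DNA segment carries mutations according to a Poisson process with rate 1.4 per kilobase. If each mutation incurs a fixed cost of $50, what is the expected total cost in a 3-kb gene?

E[N] = 1.4 × 3 = 4.2 (a 3-kb gene = 3 kilobases); E[cost] = 4.2 × $50 = $210.

$210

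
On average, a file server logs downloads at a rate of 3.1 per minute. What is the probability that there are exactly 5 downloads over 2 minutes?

0.1549

Over the interval, μ = 3.1 × 2 = 6.2 (2 minutes).
P(N = 5) = e^(−μ) μ^5/5! = e^(−6.2) · 6.2^5/120 ≈ 0.1549.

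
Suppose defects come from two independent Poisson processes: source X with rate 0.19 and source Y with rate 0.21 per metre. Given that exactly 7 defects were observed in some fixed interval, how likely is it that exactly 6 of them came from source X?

Given the total, each event is independently from source X with probability p = λ_X/(λ_X+λ_Y) = 0.19/0.4 = 0.4750.
So K ~ Binomial(7, 0.19/0.4): P(K = 6) = C(7,6) · (0.19/0.4)^6 · (0.21/0.4)^1 ≈ 0.0422.

0.0422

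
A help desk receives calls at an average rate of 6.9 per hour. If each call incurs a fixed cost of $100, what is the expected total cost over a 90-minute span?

$1035

E[N] = 6.9 × 1.5 = 10.35 (a 90-minute span = 1.5 hours); E[cost] = 10.35 × $100 = $1035.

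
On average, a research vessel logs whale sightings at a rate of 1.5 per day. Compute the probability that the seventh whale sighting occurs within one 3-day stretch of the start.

Over the interval, μ = 1.5 × 3 = 4.5 (a 3-day stretch = 3 days).
The seventh arrival falls in the interval iff at least 7 events occur there: P(S_7 ≤ t) = P(N ≥ 7) = 1 − P(N ≤ 6) ≈ 0.1689.

0.1689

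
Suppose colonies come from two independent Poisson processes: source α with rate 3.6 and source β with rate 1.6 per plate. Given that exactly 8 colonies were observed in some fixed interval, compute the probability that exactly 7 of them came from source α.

Given the total, each event is independently from source α with probability p = λ_α/(λ_α+λ_β) = 3.6/5.2 ≈ 0.6923.
So K ~ Binomial(8, 3.6/5.2): P(K = 7) = C(8,7) · (3.6/5.2)^7 · (1.6/5.2)^1 ≈ 0.1876.

0.1876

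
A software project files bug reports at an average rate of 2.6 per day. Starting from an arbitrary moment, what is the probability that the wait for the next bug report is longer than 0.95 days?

0.0846

The wait for the next event is exponential with rate λ = 2.6 per day.
P(T > 0.95) = e^(−λt) = e^(−2.6 × 0.95) = e^(−2.47) ≈ 0.0846.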